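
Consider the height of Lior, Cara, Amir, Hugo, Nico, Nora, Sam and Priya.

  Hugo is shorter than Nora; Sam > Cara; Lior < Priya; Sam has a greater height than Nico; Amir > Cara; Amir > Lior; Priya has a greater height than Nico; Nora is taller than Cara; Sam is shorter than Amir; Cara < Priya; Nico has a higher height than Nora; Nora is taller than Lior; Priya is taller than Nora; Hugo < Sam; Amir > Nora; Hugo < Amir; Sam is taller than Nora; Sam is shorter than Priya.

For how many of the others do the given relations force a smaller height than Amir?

The elements the relations force below Amir are Lior, Cara, Hugo, Nora, Nico, Sam — no chain reaches any other.
That is 6.

6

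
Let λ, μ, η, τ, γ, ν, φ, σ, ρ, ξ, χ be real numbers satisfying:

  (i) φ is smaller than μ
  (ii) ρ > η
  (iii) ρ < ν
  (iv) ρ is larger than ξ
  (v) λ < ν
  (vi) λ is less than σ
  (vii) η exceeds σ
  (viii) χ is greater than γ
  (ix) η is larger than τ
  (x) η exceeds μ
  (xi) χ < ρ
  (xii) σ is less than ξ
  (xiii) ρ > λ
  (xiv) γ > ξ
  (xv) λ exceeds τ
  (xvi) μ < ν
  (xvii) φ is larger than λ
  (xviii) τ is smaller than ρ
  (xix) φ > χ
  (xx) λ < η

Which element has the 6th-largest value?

The consecutive relations fix a unique order: τ < λ < σ < ξ < γ < χ < φ < μ < η < ρ < ν.
Counting 6 from the largest end gives χ.

χ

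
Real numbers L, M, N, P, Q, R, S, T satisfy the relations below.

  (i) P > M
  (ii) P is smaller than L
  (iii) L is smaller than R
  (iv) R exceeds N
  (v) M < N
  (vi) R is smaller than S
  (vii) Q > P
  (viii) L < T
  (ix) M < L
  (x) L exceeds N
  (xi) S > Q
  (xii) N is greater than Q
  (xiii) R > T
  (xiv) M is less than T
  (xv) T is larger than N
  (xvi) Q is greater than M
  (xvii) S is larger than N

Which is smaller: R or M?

M

Link the given pairs in sequence: M < P; P < Q; Q < N; N < L; L < T; T < R.
Together: M < P < Q < N < L < T < R.
So M < R; M is the smaller of the two.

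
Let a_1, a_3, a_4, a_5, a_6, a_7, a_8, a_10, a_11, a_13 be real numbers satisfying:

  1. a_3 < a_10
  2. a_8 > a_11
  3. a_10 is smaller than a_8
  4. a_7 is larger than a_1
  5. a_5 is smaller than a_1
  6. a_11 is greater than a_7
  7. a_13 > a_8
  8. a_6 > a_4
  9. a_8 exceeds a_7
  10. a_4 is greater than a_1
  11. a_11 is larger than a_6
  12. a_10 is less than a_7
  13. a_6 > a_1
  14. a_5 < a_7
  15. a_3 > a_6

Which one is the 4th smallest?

The consecutive relations fix a unique order: a_5 < a_1 < a_4 < a_6 < a_3 < a_10 < a_7 < a_11 < a_8 < a_13.
Counting 4 from the smallest end gives a_6.

a_6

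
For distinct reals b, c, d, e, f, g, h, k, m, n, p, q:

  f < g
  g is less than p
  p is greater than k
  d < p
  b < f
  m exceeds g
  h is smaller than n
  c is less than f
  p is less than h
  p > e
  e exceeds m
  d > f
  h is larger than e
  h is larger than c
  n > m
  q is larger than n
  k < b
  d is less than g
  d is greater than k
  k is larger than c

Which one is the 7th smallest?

m

Chaining the given pairs: c < k < b < f < d < g < m < e < p < h < n < q.
The 7th smallest is m.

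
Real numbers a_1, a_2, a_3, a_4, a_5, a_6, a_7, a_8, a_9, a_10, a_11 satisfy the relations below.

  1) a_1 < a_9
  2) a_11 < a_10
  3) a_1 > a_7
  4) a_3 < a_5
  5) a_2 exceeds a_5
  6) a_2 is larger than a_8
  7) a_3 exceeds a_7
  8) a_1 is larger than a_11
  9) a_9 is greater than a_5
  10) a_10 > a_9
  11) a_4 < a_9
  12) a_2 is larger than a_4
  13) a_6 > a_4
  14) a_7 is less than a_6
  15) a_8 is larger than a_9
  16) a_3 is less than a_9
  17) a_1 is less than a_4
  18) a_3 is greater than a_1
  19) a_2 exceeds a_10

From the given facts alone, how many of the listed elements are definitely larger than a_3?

Directly above a_3: a_5, a_9.
One step further: a_8, a_10, a_2 (5 so far).
No other element is forced above a_3 by the given relations, so the count is 5.

5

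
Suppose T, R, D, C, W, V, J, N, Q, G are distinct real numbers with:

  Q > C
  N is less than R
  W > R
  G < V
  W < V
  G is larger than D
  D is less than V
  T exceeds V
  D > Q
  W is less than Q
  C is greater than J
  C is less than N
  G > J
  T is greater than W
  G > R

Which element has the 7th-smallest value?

Chaining the given pairs: J < C < N < R < W < Q < D < G < V < T.
The 7th smallest is D.

D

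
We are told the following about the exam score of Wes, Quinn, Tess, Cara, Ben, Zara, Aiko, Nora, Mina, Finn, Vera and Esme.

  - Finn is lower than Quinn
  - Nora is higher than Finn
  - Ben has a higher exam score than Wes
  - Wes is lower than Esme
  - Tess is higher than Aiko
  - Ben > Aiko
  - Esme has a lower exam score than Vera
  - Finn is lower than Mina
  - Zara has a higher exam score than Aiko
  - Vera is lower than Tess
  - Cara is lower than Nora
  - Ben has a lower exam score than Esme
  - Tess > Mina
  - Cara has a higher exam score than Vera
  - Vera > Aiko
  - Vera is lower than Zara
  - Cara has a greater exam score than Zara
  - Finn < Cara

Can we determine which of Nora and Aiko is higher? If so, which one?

The relevant relations are Aiko < Ben; Ben < Esme; Esme < Vera; Vera < Zara; Zara < Cara; Cara < Nora.
Together: Aiko < Ben < Esme < Vera < Zara < Cara < Nora.
So Nora is higher.

Nora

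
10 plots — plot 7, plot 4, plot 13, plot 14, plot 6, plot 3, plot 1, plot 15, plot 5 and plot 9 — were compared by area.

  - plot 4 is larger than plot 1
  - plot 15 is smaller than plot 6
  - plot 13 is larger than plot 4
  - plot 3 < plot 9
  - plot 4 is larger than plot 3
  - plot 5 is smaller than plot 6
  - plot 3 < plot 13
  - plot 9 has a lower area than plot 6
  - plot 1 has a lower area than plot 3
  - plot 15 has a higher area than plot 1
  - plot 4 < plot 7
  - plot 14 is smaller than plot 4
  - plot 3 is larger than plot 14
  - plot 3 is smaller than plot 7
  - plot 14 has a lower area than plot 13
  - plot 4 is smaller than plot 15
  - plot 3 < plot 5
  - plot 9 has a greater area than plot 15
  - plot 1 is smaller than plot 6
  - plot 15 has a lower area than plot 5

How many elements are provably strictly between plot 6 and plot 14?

The relations place plot 14 below plot 6. An element lies strictly between them when it is forced above plot 14 and also forced below plot 6.
Above plot 14: {plot 3, plot 4, plot 15, plot 7, plot 13, plot 5, plot 9}. Below plot 6: {plot 1, plot 3, plot 4, plot 15, plot 5, plot 9}.
Intersection: {plot 3, plot 4, plot 15, plot 5, plot 9} — 5.

5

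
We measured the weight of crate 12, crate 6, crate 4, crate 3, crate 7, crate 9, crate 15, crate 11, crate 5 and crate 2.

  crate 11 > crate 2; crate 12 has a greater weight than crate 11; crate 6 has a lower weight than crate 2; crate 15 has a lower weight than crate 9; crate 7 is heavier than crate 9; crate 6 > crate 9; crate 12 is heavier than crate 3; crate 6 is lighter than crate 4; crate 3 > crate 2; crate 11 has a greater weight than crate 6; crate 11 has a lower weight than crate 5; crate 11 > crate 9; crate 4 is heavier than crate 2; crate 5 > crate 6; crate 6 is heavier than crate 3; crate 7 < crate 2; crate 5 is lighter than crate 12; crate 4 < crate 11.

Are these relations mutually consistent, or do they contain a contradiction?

inconsistent

We have crate 6 < crate 2 stated directly, yet also crate 2 < crate 3 < crate 6 by chaining the others — so crate 2 < crate 6. Contradiction.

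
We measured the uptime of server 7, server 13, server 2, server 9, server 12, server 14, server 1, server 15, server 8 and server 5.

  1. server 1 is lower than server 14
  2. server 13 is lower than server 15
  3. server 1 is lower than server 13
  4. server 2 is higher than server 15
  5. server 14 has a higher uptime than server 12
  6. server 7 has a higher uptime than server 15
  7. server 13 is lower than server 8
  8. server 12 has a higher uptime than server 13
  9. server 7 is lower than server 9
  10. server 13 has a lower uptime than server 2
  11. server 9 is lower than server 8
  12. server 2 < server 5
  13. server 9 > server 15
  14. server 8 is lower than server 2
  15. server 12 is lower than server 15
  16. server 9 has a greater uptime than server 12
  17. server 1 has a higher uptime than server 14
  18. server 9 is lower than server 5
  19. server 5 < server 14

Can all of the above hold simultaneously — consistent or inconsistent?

inconsistent

Chaining the given relations yields server 1 < server 13 < server 12 < server 15 < server 7 < server 9 < server 8 < server 2 < server 5 < server 14, so server 1 < server 14. But one relation states server 14 < server 1. These cannot both hold.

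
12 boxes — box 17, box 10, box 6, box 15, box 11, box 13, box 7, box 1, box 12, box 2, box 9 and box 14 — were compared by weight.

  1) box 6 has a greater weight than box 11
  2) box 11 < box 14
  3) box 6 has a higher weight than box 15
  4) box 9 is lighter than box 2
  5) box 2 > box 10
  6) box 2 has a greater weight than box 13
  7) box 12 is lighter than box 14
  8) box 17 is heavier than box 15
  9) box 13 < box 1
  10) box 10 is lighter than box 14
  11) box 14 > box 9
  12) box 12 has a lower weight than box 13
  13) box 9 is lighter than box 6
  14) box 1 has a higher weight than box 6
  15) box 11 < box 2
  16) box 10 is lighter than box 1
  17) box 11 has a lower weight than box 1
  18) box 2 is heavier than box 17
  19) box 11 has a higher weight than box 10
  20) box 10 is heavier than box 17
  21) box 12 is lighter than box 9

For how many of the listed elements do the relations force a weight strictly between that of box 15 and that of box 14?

Chaining upward from box 15 reaches: box 17, box 10, box 11, box 6, box 2, box 1.
Chaining downward from box 14 reaches: box 17, box 12, box 10, box 9, box 11.
Strictly between box 15 and box 14 are those in both lists: box 17, box 10, box 11 — 3 elements.

3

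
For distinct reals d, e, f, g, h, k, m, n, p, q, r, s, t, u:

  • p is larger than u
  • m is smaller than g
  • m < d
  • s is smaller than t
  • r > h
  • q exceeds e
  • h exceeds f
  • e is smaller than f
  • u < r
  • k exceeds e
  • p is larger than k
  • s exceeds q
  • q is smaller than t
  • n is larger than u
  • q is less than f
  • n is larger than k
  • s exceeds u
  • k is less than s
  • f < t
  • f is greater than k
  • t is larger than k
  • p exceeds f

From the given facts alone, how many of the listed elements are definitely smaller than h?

The elements the relations force below h are e, q, k, f — no chain reaches any other.
That is 4.

4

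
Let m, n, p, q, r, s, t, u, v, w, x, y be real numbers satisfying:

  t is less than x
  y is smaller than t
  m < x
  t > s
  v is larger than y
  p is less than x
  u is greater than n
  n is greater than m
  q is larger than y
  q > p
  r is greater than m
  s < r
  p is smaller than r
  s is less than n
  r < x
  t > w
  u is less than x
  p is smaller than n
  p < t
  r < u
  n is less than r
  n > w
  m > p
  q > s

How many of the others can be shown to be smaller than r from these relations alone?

From r the given relations immediately reach p, s, m, n.
From those, w — 5 in total.
Nothing else is reachable below r; 5 in all.

5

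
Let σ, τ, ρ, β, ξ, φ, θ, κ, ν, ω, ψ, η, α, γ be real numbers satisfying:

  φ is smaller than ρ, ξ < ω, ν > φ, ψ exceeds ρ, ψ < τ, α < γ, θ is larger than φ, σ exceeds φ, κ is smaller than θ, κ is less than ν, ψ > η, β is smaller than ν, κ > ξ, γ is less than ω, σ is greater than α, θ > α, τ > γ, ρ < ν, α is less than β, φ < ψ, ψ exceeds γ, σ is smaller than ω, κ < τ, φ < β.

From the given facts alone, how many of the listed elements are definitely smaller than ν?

6

Directly below ν: φ, β, κ, ρ.
One step further: α, ξ (6 so far).
Nothing else is reachable below ν; 6 in all.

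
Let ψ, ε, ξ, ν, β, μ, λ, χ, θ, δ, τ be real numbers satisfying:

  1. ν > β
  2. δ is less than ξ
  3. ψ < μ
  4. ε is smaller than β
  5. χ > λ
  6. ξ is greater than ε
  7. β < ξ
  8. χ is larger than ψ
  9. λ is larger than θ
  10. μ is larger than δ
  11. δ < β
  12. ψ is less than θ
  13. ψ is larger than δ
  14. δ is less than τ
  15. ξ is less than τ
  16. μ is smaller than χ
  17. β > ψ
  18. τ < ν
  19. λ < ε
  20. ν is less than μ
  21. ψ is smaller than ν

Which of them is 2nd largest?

Piecing the relations together gives one ordering: δ < ψ < θ < λ < ε < β < ξ < τ < ν < μ < χ.
The 2nd largest is μ.

μ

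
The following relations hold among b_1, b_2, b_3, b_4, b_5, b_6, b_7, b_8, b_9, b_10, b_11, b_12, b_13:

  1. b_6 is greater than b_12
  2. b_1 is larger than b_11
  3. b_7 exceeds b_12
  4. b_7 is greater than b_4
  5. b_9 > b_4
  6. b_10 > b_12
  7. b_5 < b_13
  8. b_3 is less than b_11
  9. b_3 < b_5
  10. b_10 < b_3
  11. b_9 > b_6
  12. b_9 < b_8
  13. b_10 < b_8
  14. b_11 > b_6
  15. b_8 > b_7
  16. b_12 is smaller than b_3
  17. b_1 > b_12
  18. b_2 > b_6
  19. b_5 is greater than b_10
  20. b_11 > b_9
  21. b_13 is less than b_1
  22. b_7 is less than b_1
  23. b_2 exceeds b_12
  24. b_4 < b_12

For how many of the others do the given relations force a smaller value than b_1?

From b_1 the given relations immediately reach b_12, b_7, b_13, b_11.
From those, b_4, b_3, b_6, b_5, b_9 — 9 in total.
From those, b_10 — 10 in total.
No other element is forced below b_1 by the given relations, so the count is 10.

10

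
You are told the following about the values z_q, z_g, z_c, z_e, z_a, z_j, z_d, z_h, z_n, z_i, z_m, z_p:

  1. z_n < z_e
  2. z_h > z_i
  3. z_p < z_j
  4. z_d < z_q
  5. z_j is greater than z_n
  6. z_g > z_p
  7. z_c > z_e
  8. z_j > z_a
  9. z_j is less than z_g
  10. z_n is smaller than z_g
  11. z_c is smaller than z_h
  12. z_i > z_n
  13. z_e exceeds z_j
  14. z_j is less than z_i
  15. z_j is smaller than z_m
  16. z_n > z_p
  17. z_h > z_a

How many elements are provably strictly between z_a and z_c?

Chaining upward from z_a reaches: z_j, z_i, z_g, z_e, z_m, z_h.
Chaining downward from z_c reaches: z_p, z_n, z_j, z_e.
Strictly between z_a and z_c are those in both lists: z_j, z_e — 2 elements.

2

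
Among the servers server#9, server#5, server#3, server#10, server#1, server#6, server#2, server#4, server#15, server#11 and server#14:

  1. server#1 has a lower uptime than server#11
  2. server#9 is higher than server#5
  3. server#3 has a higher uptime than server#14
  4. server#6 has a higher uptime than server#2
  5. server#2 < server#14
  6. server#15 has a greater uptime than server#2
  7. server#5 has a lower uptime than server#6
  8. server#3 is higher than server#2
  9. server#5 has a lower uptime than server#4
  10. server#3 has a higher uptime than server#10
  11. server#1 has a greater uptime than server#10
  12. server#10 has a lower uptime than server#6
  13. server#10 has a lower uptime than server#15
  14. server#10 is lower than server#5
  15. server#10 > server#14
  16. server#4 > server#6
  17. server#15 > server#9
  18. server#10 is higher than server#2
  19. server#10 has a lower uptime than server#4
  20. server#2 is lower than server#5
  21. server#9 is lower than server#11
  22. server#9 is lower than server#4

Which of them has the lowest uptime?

server#2

server#14 is not least since server#2 < server#14; server#10 is not least since server#2 < server#10; server#5 is not least since server#2 < server#5; server#9 is not least since server#5 < server#9; server#6 is not least since server#2 < server#6; server#15 is not least since server#9 < server#15; server#4 is not least since server#5 < server#4; server#3 is not least since server#2 < server#3; server#1 is not least since server#10 < server#1; server#11 is not least since server#1 < server#11.
Only server#2 has nothing below it, so server#2 is the lowest uptime.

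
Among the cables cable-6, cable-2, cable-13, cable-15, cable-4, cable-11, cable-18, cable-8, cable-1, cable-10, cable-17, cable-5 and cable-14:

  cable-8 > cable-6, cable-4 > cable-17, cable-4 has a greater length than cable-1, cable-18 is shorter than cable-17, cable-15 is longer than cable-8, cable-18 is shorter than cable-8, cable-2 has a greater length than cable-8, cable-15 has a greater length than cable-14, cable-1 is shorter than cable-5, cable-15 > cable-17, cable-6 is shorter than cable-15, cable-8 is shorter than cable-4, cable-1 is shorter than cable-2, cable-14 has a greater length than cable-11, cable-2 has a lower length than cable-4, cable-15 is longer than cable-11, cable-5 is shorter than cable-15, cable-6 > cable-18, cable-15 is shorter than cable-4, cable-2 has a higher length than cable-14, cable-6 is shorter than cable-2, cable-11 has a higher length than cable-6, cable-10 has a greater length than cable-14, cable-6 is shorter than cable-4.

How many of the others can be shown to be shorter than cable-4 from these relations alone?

10

From cable-4 the given relations immediately reach cable-6, cable-17, cable-1, cable-8, cable-2, cable-15.
From those, cable-18, cable-11, cable-14, cable-5 — 10 in total.
Nothing else is reachable below cable-4; 10 in all.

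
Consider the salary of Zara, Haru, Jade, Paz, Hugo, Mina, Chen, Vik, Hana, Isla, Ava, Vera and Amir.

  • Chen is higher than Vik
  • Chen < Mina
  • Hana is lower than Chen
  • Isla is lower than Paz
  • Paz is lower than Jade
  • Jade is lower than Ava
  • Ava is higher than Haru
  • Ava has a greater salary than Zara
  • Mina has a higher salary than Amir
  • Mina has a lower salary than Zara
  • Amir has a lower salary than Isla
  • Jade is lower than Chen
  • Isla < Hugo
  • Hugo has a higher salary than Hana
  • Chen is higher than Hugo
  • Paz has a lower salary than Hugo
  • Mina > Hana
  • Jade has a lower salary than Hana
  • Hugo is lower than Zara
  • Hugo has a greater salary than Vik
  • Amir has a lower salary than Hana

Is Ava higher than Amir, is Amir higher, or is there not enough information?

Amir < Isla and Isla < Paz give Amir < Paz.
With Paz < Jade: Amir < Isla < Paz < Jade.
Then Jade < Hana extends the chain to Hana.
With Hana < Hugo: Amir < Isla < Paz < Jade < Hana < Hugo.
Then Hugo < Chen extends the chain to Chen.
With Chen < Mina: Amir < Isla < Paz < Jade < Hana < Hugo < Chen < Mina.
Then Mina < Zara extends the chain to Zara.
With Zara < Ava: Amir < Isla < Paz < Jade < Hana < Hugo < Chen < Mina < Zara < Ava.
So Ava is higher.

Ava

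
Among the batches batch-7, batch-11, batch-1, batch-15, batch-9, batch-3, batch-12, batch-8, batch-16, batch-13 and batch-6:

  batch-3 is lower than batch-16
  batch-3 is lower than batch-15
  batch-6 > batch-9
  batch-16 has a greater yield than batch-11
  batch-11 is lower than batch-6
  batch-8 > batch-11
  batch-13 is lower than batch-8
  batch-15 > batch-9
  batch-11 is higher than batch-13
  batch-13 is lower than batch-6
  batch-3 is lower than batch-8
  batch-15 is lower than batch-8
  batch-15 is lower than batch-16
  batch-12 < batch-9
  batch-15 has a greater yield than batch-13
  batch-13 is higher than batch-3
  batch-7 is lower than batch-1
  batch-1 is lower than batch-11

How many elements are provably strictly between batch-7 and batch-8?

2

Chaining upward from batch-7 reaches: batch-1, batch-11, batch-16, batch-6.
Chaining downward from batch-8 reaches: batch-12, batch-3, batch-9, batch-1, batch-13, batch-15, batch-11.
Strictly between batch-7 and batch-8 are those in both lists: batch-1, batch-11 — 2 elements.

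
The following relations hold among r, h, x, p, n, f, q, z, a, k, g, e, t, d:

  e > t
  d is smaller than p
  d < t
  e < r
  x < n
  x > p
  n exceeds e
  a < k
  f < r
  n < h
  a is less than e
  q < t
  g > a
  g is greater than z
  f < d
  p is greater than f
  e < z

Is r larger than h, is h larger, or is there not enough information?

undetermined

Following every chain through r: below r we get f, q, d, t, a, e.
h is not reached, and no chain runs the other way from h to r.
So the given relations leave the order of r and h undetermined.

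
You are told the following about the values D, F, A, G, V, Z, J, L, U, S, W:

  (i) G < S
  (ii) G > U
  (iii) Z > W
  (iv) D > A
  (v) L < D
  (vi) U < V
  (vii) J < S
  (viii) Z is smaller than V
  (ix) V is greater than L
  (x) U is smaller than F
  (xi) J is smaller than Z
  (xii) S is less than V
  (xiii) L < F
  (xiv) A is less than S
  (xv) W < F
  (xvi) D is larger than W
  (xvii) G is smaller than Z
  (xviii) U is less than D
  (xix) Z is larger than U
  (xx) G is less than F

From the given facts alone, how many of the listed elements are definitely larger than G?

4

The elements the relations force above G are Z, S, F, V — no chain reaches any other.
That is 4.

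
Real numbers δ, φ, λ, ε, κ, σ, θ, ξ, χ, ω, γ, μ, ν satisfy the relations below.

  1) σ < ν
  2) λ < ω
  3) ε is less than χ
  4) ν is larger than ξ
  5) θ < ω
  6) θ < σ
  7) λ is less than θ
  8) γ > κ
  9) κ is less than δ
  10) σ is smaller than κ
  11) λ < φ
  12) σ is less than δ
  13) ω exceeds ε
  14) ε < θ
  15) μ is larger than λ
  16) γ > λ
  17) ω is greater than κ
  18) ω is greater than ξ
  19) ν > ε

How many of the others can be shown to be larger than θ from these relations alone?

6

From θ the given relations immediately reach σ, ω.
From those, κ, δ, ν — 5 in total.
From those, γ — 6 in total.
No other element is forced above θ by the given relations, so the count is 6.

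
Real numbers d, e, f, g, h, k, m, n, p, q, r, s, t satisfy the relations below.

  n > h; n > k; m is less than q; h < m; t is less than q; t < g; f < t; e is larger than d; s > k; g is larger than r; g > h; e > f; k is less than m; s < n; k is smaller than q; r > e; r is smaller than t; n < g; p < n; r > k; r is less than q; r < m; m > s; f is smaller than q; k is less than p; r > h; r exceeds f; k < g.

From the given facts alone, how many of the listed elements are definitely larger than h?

6

Directly above h: r, n, m, g.
One step further: t, q (6 so far).
Nothing else is reachable above h; 6 in all.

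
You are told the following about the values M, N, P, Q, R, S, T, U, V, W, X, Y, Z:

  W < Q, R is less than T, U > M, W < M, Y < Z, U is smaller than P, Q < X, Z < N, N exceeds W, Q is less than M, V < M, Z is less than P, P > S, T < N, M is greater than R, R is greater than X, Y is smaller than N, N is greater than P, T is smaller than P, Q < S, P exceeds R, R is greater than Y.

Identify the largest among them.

N

Chaining downward from N: directly below it, W, Y, Z, T, P; then R, U, S; then Q, X, M; then V.
That covers every other element, and nothing is given above N, so N is the largest.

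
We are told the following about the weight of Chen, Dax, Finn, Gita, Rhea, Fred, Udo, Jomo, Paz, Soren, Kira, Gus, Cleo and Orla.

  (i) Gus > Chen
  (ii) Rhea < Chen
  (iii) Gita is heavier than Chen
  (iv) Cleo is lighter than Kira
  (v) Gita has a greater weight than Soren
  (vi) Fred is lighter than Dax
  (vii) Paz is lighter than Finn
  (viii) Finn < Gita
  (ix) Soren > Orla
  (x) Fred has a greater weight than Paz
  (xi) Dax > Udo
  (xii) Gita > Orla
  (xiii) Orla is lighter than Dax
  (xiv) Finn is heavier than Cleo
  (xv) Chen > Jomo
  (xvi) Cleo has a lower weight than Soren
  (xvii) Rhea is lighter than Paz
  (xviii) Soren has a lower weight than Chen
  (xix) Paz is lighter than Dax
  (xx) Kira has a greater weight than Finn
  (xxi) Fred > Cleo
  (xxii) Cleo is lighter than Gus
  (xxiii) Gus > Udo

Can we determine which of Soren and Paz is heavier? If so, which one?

undetermined

Following every chain through Paz: above Paz we get Finn, Kira, Fred, Dax, Gita; below Paz we get Rhea.
Soren is not reached, and no chain runs the other way from Soren to Paz.
So the given relations leave the order of Paz and Soren undetermined.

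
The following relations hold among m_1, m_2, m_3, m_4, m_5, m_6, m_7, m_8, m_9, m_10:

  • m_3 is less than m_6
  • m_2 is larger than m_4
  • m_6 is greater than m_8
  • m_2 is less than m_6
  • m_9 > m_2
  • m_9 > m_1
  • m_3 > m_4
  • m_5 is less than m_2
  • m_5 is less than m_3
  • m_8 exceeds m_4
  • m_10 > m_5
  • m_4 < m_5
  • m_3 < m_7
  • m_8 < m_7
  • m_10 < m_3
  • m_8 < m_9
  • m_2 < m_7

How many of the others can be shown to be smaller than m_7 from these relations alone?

From m_7 the given relations immediately reach m_3, m_2, m_8.
From those, m_4, m_5, m_10 — 6 in total.
Nothing else is reachable below m_7; 6 in all.

6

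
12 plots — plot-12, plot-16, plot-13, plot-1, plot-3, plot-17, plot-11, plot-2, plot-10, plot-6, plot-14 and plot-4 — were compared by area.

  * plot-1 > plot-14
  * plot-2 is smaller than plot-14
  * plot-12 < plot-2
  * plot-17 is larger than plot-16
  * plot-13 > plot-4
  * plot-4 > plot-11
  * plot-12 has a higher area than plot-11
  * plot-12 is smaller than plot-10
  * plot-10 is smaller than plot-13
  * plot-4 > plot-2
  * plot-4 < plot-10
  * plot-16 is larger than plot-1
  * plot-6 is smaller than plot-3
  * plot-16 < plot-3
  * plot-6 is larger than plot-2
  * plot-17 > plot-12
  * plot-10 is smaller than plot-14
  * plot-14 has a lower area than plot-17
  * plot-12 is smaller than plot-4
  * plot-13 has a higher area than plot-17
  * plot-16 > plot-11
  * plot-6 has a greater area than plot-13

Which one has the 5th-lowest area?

Piecing the relations together gives one ordering: plot-11 < plot-12 < plot-2 < plot-4 < plot-10 < plot-14 < plot-1 < plot-16 < plot-17 < plot-13 < plot-6 < plot-3.
Counting 5 from the smallest end gives plot-10.

plot-10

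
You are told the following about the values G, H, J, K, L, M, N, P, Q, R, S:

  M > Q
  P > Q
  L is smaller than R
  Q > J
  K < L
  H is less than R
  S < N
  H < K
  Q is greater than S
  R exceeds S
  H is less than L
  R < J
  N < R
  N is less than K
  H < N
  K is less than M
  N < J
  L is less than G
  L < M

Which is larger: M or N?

N < K and K < L give N < L.
Then L < R extends the chain to R.
With R < J: N < K < L < R < J.
Then J < Q extends the chain to Q.
With Q < M: N < K < L < R < J < Q < M.
So N < M; M is the larger of the two.

M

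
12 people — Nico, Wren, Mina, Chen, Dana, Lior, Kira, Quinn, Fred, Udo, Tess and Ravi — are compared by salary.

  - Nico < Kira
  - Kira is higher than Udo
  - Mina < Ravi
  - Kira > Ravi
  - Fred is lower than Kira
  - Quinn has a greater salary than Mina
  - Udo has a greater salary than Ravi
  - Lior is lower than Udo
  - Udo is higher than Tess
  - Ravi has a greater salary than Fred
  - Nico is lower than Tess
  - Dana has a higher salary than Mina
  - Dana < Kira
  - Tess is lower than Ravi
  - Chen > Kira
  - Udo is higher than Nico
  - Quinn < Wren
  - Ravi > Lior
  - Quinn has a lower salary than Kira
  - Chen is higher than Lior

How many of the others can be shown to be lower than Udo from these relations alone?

6

Directly below Udo: Nico, Lior, Tess, Ravi.
One step further: Mina, Fred (6 so far).
Nothing else is reachable below Udo; 6 in all.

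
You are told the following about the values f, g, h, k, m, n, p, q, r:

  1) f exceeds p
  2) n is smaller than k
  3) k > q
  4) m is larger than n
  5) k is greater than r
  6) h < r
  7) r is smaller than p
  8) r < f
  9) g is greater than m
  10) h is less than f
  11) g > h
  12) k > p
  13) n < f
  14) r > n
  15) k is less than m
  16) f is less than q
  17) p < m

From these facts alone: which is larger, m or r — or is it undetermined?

m

Following the relations from r: r < f < q < k < m.
So m is larger.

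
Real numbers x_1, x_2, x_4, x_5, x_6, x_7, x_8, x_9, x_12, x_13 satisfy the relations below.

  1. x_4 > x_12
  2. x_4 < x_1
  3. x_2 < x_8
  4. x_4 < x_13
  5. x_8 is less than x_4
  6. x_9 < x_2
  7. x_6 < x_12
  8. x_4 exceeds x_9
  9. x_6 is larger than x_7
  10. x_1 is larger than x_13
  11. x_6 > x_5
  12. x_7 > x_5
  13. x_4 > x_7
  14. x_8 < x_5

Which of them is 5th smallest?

x_7

Piecing the relations together gives one ordering: x_9 < x_2 < x_8 < x_5 < x_7 < x_6 < x_12 < x_4 < x_13 < x_1.
Counting 5 from the smallest end gives x_7.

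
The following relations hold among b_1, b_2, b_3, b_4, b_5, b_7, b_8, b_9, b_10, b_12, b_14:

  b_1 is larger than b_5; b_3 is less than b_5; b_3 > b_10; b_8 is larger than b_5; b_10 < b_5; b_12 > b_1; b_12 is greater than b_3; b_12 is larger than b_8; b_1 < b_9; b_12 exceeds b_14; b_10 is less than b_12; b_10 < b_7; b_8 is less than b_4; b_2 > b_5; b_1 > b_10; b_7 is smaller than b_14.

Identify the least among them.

Chaining upward from b_10: directly above it, b_3, b_5, b_7, b_1, b_12; then b_8, b_2, b_14, b_9; then b_4.
That covers every other element, and nothing is given below b_10, so b_10 is the least.

b_10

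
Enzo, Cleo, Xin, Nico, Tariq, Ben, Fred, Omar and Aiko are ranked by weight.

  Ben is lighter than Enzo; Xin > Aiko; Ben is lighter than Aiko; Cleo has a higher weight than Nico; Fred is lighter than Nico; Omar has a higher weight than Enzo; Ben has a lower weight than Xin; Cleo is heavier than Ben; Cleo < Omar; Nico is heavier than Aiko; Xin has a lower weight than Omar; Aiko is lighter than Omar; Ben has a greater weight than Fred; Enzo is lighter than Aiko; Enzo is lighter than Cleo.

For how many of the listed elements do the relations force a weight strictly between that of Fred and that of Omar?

6

Chaining upward from Fred reaches: Ben, Enzo, Aiko, Nico, Xin, Cleo.
Chaining downward from Omar reaches: Ben, Enzo, Aiko, Nico, Xin, Cleo.
Strictly between Fred and Omar are those in both lists: Ben, Enzo, Aiko, Nico, Xin, Cleo — 6 elements.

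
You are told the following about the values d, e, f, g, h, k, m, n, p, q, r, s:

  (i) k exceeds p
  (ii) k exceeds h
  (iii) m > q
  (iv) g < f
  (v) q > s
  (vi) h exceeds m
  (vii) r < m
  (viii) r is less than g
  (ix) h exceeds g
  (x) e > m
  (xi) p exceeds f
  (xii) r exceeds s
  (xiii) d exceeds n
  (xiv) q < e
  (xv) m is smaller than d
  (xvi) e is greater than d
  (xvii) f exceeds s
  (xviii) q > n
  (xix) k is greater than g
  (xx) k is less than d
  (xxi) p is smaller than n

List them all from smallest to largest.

s < r < g < f < p < n < q < m < h < k < d < e

Each adjacent pair is fixed by a given relation: s < r; r < g; g < f; f < p; p < n; n < q; q < m; m < h; h < k; k < d; d < e. Chaining them end to end gives the full order.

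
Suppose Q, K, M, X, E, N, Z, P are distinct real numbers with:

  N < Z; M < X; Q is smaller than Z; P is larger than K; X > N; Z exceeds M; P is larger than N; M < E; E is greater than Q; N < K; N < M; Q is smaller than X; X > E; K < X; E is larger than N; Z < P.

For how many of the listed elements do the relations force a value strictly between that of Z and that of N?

The relations place N below Z. An element lies strictly between them when it is forced above N and also forced below Z.
Above N: {M, E, K, X, P}. Below Z: {M, Q}.
Intersection: {M} — 1.

1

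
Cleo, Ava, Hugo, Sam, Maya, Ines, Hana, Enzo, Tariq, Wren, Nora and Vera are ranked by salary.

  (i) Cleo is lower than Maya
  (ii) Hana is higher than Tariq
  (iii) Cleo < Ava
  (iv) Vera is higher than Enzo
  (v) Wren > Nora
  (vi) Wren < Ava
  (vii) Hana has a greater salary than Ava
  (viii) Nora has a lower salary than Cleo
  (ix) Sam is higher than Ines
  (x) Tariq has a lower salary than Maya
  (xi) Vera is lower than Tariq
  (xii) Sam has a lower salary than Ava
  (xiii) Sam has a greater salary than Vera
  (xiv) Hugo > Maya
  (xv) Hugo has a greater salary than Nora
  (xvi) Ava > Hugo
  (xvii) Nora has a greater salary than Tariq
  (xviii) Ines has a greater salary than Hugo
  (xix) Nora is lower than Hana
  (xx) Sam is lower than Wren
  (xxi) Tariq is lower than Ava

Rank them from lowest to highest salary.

The consecutive links are each given: Enzo < Vera; Vera < Tariq; Tariq < Nora; Nora < Cleo; Cleo < Maya; Maya < Hugo; Hugo < Ines; Ines < Sam; Sam < Wren; Wren < Ava; Ava < Hana.

Enzo < Vera < Tariq < Nora < Cleo < Maya < Hugo < Ines < Sam < Wren < Ava < Hana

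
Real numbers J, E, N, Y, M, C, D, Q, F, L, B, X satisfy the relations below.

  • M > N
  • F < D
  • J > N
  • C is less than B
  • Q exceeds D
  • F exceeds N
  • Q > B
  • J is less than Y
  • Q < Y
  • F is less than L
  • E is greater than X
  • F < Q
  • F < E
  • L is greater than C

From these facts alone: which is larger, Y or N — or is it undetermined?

Y

Following the relations from N: N < F < D < Q < Y.
So Y is larger.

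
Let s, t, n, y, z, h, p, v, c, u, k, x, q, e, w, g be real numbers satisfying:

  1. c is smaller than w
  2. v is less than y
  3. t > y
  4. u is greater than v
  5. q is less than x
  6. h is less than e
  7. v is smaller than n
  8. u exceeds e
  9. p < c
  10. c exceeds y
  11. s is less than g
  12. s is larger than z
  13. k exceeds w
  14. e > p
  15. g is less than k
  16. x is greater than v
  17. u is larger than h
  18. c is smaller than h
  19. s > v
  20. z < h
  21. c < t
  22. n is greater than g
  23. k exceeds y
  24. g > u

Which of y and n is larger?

The relevant relations are y < c; c < h; h < e; e < u; u < g; g < n.
Together: y < c < h < e < u < g < n.
So y < n; n is the larger of the two.

n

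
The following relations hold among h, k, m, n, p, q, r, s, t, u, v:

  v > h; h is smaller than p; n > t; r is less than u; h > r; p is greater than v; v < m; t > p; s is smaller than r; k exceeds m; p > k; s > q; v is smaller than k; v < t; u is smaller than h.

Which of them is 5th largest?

m

Chaining the given pairs: q < s < r < u < h < v < m < k < p < t < n.
The 5th largest is m.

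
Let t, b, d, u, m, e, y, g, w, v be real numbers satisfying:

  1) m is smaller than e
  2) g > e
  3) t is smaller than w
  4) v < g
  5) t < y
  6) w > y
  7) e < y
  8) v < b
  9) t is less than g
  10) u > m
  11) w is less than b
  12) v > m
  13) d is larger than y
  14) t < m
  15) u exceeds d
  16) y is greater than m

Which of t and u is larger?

Following the relations from t: t < m < e < y < d < u.
So t < u; u is the larger of the two.

u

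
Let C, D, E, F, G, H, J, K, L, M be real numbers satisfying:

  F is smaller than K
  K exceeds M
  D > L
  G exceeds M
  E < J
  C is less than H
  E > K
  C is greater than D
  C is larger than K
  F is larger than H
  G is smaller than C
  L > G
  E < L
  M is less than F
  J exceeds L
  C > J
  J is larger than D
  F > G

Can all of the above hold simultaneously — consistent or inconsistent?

inconsistent

Chaining the given relations yields F < K < E < L < D < J < C < H, so F < H. But one relation states H < F. These cannot both hold.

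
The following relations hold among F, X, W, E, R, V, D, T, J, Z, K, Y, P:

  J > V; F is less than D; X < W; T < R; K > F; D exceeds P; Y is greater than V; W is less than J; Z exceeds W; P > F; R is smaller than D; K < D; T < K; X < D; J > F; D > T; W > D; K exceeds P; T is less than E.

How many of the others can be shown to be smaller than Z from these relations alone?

The elements the relations force below Z are T, R, X, F, P, K, D, W — no chain reaches any other.
That is 8.

8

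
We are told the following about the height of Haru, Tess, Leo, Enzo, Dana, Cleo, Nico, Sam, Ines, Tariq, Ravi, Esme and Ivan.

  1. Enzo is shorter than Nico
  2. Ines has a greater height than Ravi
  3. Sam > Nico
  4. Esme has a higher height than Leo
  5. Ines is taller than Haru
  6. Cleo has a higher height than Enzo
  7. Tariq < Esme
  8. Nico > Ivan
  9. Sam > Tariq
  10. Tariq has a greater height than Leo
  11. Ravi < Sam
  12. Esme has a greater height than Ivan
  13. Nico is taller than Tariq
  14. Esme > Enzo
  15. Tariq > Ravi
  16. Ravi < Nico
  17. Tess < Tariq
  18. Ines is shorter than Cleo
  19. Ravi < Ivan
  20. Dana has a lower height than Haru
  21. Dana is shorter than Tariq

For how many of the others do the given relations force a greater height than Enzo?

The elements the relations force above Enzo are Cleo, Nico, Esme, Sam — no chain reaches any other.
That is 4.

4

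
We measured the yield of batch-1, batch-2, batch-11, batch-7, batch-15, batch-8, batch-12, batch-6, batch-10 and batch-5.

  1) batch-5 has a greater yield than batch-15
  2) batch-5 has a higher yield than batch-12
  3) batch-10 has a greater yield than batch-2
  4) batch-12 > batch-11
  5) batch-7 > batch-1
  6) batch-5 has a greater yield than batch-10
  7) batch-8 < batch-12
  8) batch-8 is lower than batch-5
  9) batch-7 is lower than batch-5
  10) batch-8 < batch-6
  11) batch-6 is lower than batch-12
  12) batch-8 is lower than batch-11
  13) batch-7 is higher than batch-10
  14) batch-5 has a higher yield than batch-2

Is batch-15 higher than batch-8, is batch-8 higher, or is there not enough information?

Following every chain through batch-8: above batch-8 we get batch-6, batch-11, batch-12, batch-5.
batch-15 is not reached, and no chain runs the other way from batch-15 to batch-8.
So the given relations leave the order of batch-8 and batch-15 undetermined.

undetermined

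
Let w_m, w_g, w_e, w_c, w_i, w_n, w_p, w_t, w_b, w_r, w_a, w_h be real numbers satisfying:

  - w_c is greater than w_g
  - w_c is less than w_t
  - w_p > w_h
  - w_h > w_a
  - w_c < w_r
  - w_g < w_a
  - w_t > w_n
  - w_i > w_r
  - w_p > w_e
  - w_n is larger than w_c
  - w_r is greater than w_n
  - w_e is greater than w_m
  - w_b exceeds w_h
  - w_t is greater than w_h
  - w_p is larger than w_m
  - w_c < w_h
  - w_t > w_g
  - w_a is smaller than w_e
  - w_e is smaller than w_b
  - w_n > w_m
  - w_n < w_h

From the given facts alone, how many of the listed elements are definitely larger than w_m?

The elements the relations force above w_m are w_n, w_r, w_e, w_h, w_i, w_b, w_t, w_p — no chain reaches any other.
That is 8.

8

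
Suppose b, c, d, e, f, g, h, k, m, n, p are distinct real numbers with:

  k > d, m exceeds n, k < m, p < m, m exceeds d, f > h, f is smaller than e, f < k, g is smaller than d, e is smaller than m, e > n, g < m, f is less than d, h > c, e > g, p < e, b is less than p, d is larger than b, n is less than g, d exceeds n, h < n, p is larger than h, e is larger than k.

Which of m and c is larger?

The relevant relations are c < h; h < n; n < g; g < d; d < k; k < e; e < m.
Together: c < h < n < g < d < k < e < m.
So c < m; m is the larger of the two.

m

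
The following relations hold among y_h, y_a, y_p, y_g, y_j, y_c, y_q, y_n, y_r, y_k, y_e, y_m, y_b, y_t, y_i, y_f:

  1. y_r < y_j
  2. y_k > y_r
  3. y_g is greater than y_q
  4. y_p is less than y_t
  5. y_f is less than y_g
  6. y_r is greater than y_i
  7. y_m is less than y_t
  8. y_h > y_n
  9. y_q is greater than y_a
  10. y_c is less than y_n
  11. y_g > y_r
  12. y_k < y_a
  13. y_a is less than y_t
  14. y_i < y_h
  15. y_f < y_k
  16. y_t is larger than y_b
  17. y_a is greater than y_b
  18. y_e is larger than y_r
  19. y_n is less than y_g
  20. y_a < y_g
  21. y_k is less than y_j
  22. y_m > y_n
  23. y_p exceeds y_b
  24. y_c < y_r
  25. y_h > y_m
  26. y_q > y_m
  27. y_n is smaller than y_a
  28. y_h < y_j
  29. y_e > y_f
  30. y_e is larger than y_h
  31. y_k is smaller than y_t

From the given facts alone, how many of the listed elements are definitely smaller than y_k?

The elements the relations force below y_k are y_i, y_c, y_f, y_r — no chain reaches any other.
That is 4.

4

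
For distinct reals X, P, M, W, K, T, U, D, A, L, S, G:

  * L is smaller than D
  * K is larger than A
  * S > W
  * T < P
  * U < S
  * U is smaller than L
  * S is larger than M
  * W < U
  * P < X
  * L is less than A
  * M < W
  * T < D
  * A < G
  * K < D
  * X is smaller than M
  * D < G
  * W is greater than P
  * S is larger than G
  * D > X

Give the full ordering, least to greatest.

Nothing is placed below T, so it is least; from there T < P; P < X; X < M; M < W; W < U; U < L; L < A; A < K; K < D; D < G; G < S, each given directly.

T < P < X < M < W < U < L < A < K < D < G < S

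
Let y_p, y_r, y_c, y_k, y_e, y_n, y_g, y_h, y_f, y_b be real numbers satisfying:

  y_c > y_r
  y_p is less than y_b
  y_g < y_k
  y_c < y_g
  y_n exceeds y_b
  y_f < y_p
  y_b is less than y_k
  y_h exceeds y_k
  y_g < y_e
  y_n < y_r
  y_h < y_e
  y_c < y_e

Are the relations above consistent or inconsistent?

The single ordering y_f < y_p < y_b < y_n < y_r < y_c < y_g < y_k < y_h < y_e satisfies every listed relation, so no contradiction arises.

consistent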